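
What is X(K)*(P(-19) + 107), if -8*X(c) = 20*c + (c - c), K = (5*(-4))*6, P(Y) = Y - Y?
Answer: 32100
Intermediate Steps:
P(Y) = 0
K = -120 (K = -20*6 = -120)
X(c) = -5*c/2 (X(c) = -(20*c + (c - c))/8 = -(20*c + 0)/8 = -5*c/2)
X(K)*(P(-19) + 107) = (-5/2*(-120))*(0 + 107) = 300*107 = 32100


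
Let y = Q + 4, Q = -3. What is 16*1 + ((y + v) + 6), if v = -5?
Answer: 18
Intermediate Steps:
y = 1 (y = -3 + 4 = 1)
16*1 + ((y + v) + 6) = 16*1 + ((1 - 5) + 6) = 16 + (-4 + 6) = 16 + 2 = 18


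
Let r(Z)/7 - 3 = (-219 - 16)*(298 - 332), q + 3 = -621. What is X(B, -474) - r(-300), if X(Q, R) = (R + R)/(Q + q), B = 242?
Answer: -10686167/191 ≈ -55949.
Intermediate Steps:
q = -624 (q = -3 - 621 = -624)
r(Z) = 55951 (r(Z) = 21 + 7*((-219 - 16)*(298 - 332)) = 21 + 7*(-235*(-34)) = 21 + 7*7990 = 21 + 55930 = 55951)
X(Q, R) = 2*R/(-624 + Q) (X(Q, R) = (R + R)/(Q - 624) = (2*R)/(-624 + Q) = 2*R/(-624 + Q))
X(B, -474) - r(-300) = 2*(-474)/(-624 + 242) - 1*55951 = 2*(-474)/(-382) - 55951 = 2*(-474)*(-1/382) - 55951 = 474/191 - 55951 = -10686167/191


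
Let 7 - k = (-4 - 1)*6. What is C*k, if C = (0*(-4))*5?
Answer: 0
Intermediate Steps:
k = 37 (k = 7 - (-4 - 1)*6 = 7 - (-5)*6 = 7 - 1*(-30) = 7 + 30 = 37)
C = 0 (C = 0*5 = 0)
C*k = 0*37 = 0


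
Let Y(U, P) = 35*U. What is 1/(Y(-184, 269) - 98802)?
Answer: -1/105242 ≈ -9.5019e-6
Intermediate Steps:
1/(Y(-184, 269) - 98802) = 1/(35*(-184) - 98802) = 1/(-6440 - 98802) = 1/(-105242) = -1/105242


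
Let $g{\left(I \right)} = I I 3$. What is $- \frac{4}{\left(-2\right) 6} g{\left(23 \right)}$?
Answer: $529$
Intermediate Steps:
$g{\left(I \right)} = 3 I^{2}$ ($g{\left(I \right)} = I^{2} \cdot 3 = 3 I^{2}$)
$- \frac{4}{\left(-2\right) 6} g{\left(23 \right)} = - \frac{4}{\left(-2\right) 6} \cdot 3 \cdot 23^{2} = - \frac{4}{-12} \cdot 3 \cdot 529 = \left(-4\right) \left(- \frac{1}{12}\right) 1587 = \frac{1}{3} \cdot 1587 = 529$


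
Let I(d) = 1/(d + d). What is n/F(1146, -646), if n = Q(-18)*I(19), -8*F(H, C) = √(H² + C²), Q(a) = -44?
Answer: 44*√432658/4110251 ≈ 0.0070414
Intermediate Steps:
I(d) = 1/(2*d)
F(H, C) = -√(C² + H²)/8 (F(H, C) = -√(H² + C²)/8 = -√(C² + H²)/8)
n = -22/19 ≈ -1.1579
n/F(1146, -646) = -22*(-8/√((-646)² + 1146²))/19 = -22*(-8/√(417316 + 1313316))/19 = -22*(-2*√432658/216329)/19 = -(-44)*√432658/4110251 = 44*√432658/4110251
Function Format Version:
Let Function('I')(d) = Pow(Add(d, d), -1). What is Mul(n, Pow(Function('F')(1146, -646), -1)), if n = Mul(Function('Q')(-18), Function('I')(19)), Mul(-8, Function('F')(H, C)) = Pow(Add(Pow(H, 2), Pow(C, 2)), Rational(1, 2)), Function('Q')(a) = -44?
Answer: Mul(Rational(44, 4110251), Pow(432658, Rational(1, 2))) ≈ 0.0070414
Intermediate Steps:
Function('I')(d) = Mul(Rational(1, 2), Pow(d, -1)) (Function('I')(d) = Pow(Mul(2, d), -1) = Mul(Rational(1, 2), Pow(d, -1)))
Function('F')(H, C) = Mul(Rational(-1, 8), Pow(Add(Pow(C, 2), Pow(H, 2)), Rational(1, 2))) (Function('F')(H, C) = Mul(Rational(-1, 8), Pow(Add(Pow(H, 2), Pow(C, 2)), Rational(1, 2))) = Mul(Rational(-1, 8), Pow(Add(Pow(C, 2), Pow(H, 2)), Rational(1, 2))))
n = Rational(-22, 19) (n = Mul(-44, Mul(Rational(1, 2), Pow(19, -1))) = Mul(-44, Mul(Rational(1, 2), Rational(1, 19))) = Mul(-44, Rational(1, 38)) = Rational(-22, 19) ≈ -1.1579)
Mul(n, Pow(Function('F')(1146, -646), -1)) = Mul(Rational(-22, 19), Pow(Mul(Rational(-1, 8), Pow(Add(Pow(-646, 2), Pow(1146, 2)), Rational(1, 2))), -1)) = Mul(Rational(-22, 19), Pow(Mul(Rational(-1, 8), Pow(Add(417316, 1313316), Rational(1, 2))), -1)) = Mul(Rational(-22, 19), Pow(Mul(Rational(-1, 8), Pow(1730632, Rational(1, 2))), -1)) = Mul(Rational(-22, 19), Pow(Mul(Rational(-1, 8), Mul(2, Pow(432658, Rational(1, 2)))), -1)) = Mul(Rational(-22, 19), Pow(Mul(Rational(-1, 4), Pow(432658, Rational(1, 2))), -1)) = Mul(Rational(-22, 19), Mul(Rational(-2, 216329), Pow(432658, Rational(1, 2)))) = Mul(Rational(44, 4110251), Pow(432658, Rational(1, 2)))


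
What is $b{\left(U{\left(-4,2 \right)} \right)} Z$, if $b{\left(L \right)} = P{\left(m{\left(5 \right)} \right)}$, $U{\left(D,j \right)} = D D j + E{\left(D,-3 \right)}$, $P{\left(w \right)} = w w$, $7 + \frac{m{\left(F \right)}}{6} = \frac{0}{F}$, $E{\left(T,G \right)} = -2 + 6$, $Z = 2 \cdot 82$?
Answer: $289296$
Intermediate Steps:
$Z = 164$
$E{\left(T,G \right)} = 4$
$m{\left(F \right)} = -42$ ($m{\left(F \right)} = -42 + 6 \frac{0}{F} = -42 + 6 \cdot 0 = -42 + 0 = -42$)
$P{\left(w \right)} = w^{2}$
$U{\left(D,j \right)} = 4 + j D^{2}$ ($U{\left(D,j \right)} = D D j + 4 = D^{2} j + 4 = j D^{2} + 4 = 4 + j D^{2}$)
$b{\left(L \right)} = 1764$ ($b{\left(L \right)} = \left(-42\right)^{2} = 1764$)
$b{\left(U{\left(-4,2 \right)} \right)} Z = 1764 \cdot 164 = 289296$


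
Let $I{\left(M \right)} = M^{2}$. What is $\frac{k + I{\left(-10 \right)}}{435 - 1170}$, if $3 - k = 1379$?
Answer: $\frac{1276}{735} \approx 1.7361$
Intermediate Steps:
$k = -1376$ ($k = 3 - 1379 = -1376$)
$\frac{k + I{\left(-10 \right)}}{435 - 1170} = \frac{-1376 + \left(-10\right)^{2}}{435 - 1170} = \frac{-1376 + 100}{-735} = \left(-1276\right) \left(- \frac{1}{735}\right) = \frac{1276}{735}$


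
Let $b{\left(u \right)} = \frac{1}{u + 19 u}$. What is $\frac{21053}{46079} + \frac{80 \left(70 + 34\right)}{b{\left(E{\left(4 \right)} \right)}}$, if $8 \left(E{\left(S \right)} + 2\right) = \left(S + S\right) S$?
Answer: $\frac{15335112253}{46079} \approx 3.328 \cdot 10^{5}$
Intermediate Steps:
$E{\left(S \right)} = -2 + \frac{S^{2}}{4}$ ($E{\left(S \right)} = -2 + \frac{\left(S + S\right) S}{8} = -2 + \frac{2 S S}{8} = -2 + \frac{2 S^{2}}{8} = -2 + \frac{S^{2}}{4}$)
$b{\left(u \right)} = \frac{1}{20 u}$
$\frac{21053}{46079} + \frac{80 \left(70 + 34\right)}{b{\left(E{\left(4 \right)} \right)}} = \frac{21053}{46079} + \frac{80 \left(70 + 34\right)}{\frac{1}{20} \frac{1}{-2 + \frac{4^{2}}{4}}} = 21053 \cdot \frac{1}{46079} + \frac{80 \cdot 104}{\frac{1}{20} \frac{1}{-2 + \frac{1}{4} \cdot 16}} = \frac{21053}{46079} + \frac{8320}{\frac{1}{20} \frac{1}{-2 + 4}} = \frac{21053}{46079} + \frac{8320}{\frac{1}{20} \cdot \frac{1}{2}} = \frac{21053}{46079} + 8320 \frac{1}{\frac{1}{40}} = \frac{21053}{46079} + 8320 \cdot 40 = \frac{21053}{46079} + 332800 = \frac{15335112253}{46079}$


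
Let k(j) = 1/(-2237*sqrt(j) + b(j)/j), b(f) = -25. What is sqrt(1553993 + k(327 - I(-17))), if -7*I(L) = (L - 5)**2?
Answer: sqrt(1903622014 + 9639730931593*sqrt(19411))/sqrt(1225 + 6203201*sqrt(19411)) ≈ 1246.6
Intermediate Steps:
I(L) = -(-5 + L)**2/7 (I(L) = -(L - 5)**2/7 = -(-5 + L)**2/7)
k(j) = 1/(-2237*sqrt(j) - 25/j)
sqrt(1553993 + k(327 - I(-17))) = sqrt(1553993 - (327 - (-1)*(-5 - 17)**2/7)/(25 + 2237*(327 - (-1)*(-5 - 17)**2/7)**(3/2))) = sqrt(1553993 - (327 - (-1)*(-22)**2/7)/(25 + 2237*(327 - (-1)*(-22)**2/7)**(3/2))) = sqrt(1553993 - (327 - (-1)*484/7)/(25 + 2237*(327 - (-1)*484/7)**(3/2))) = sqrt(1553993 - (327 - 1*(-484/7))/(25 + 2237*(327 - 1*(-484/7))**(3/2))) = sqrt(1553993 - (327 + 484/7)/(25 + 2237*(327 + 484/7)**(3/2))) = sqrt(1553993 - 1*2773/7/(25 + 2237*(2773/7)**(3/2))) = sqrt(1553993 - 1*2773/7/(25 + 2237*(2773*sqrt(19411)/49))) = sqrt(1553993 - 1*2773/7/(25 + 6203201*sqrt(19411)/49)) = sqrt(1553993 - 2773/(7*(25 + 6203201*sqrt(19411)/49)))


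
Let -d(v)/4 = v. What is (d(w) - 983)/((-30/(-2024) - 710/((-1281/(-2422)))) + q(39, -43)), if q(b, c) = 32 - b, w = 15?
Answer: 27594204/35700221 ≈ 0.77294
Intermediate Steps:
d(v) = -4*v
(d(w) - 983)/((-30/(-2024) - 710/((-1281/(-2422)))) + q(39, -43)) = (-4*15 - 983)/((-30/(-2024) - 710/((-1281/(-2422)))) + (32 - 1*39)) = (-60 - 983)/((-30*(-1/2024) - 710/((-1281*(-1/2422)))) + (32 - 39)) = -1043/((15/1012 - 710/183/346) - 7) = -1043/((15/1012 - 710*346/183) - 7) = -1043/((15/1012 - 245660/183) - 7) = -1043/(-248605175/185196 - 7) = -1043/(-249901547/185196) = -1043*(-185196/249901547) = 27594204/35700221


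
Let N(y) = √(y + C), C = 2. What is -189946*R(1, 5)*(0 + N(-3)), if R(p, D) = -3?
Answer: 569838*I ≈ 5.6984e+5*I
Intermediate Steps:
N(y) = √(2 + y) (N(y) = √(y + 2) = √(2 + y))
-189946*R(1, 5)*(0 + N(-3)) = -(-569838)*(0 + √(2 - 3)) = -(-569838)*(0 + √(-1)) = -(-569838)*(0 + I) = -(-569838)*I = 569838*I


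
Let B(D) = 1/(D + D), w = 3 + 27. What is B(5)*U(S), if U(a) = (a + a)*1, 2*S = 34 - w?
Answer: ⅖ ≈ 0.40000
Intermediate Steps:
w = 30
S = 2 (S = (34 - 1*30)/2 = (34 - 30)/2 = (½)*4 = 2)
B(D) = 1/(2*D)
U(a) = 2*a (U(a) = (2*a)*1 = 2*a)
B(5)*U(S) = ((½)/5)*(2*2) = ((½)*(⅕))*4 = (⅒)*4 = ⅖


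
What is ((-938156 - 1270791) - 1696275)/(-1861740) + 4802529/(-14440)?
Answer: -444233446739/1344176280 ≈ -330.49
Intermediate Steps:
((-938156 - 1270791) - 1696275)/(-1861740) + 4802529/(-14440) = (-2208947 - 1696275)*(-1/1861740) + 4802529*(-1/14440) = -3905222*(-1/1861740) - 4802529/14440 = 1952611/930870 - 4802529/14440 = -444233446739/1344176280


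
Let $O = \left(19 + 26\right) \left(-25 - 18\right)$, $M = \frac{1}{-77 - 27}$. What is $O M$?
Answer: $\frac{1935}{104} \approx 18.606$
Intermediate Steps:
$M = - \frac{1}{104}$ ($M = \frac{1}{-104} = - \frac{1}{104} \approx -0.0096154$)
$O = -1935$ ($O = 45 \left(-43\right) = -1935$)
$O M = \left(-1935\right) \left(- \frac{1}{104}\right) = \frac{1935}{104}$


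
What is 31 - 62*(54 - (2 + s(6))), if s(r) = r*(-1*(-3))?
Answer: -2077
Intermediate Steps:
s(r) = 3*r (s(r) = r*3 = 3*r)
31 - 62*(54 - (2 + s(6))) = 31 - 62*(54 - (2 + 3*6)) = 31 - 62*(54 - (2 + 18)) = 31 - 62*(54 - 20) = 31 - 62*34 = 31 - 2108 = -2077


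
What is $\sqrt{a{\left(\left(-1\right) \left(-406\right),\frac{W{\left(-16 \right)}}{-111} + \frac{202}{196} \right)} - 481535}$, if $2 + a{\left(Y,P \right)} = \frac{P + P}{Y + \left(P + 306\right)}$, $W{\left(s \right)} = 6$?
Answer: $\frac{i \sqrt{3218368447550310087}}{2585253} \approx 693.93 i$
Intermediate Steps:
$a{\left(Y,P \right)} = -2 + \frac{2 P}{306 + P + Y}$ ($a{\left(Y,P \right)} = -2 + \frac{P + P}{Y + \left(P + 306\right)} = -2 + \frac{2 P}{Y + \left(306 + P\right)} = -2 + \frac{2 P}{306 + P + Y}$)
$\sqrt{a{\left(\left(-1\right) \left(-406\right),\frac{W{\left(-16 \right)}}{-111} + \frac{202}{196} \right)} - 481535} = \sqrt{\frac{2 \left(-306 - \left(-1\right) \left(-406\right)\right)}{306 + \left(\frac{6}{-111} + \frac{202}{196}\right) - -406} - 481535} = \sqrt{\frac{2 \left(-306 - 406\right)}{306 + \left(6 \left(- \frac{1}{111}\right) + 202 \cdot \frac{1}{196}\right) + 406} - 481535} = \sqrt{\frac{2 \left(-306 - 406\right)}{306 + \left(- \frac{2}{37} + \frac{101}{98}\right) + 406} - 481535} = \sqrt{2 \frac{1}{306 + \frac{3541}{3626} + 406} \left(-712\right) - 481535} = \sqrt{2 \frac{1}{\frac{2585253}{3626}} \left(-712\right) - 481535} = \sqrt{2 \cdot \frac{3626}{2585253} \left(-712\right) - 481535} = \sqrt{- \frac{5163424}{2585253} - 481535} = \sqrt{- \frac{1244894966779}{2585253}} = \frac{i \sqrt{3218368447550310087}}{2585253}$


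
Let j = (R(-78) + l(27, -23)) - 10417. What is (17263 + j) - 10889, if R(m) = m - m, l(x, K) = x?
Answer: -4016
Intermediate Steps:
R(m) = 0
j = -10390 (j = (0 + 27) - 10417 = 27 - 10417 = -10390)
(17263 + j) - 10889 = (17263 - 10390) - 10889 = 6873 - 10889 = -4016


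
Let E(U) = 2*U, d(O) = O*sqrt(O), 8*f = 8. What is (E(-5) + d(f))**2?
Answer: 81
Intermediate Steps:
f = 1 (f = (1/8)*8 = 1)
d(O) = O**(3/2)
(E(-5) + d(f))**2 = (2*(-5) + 1**(3/2))**2 = (-10 + 1)**2 = (-9)**2 = 81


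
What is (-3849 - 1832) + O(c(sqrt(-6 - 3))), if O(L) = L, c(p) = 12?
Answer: -5669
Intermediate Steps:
(-3849 - 1832) + O(c(sqrt(-6 - 3))) = (-3849 - 1832) + 12 = -5681 + 12 = -5669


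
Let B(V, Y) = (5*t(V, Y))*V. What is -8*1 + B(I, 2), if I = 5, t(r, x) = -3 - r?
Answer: -208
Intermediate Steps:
B(V, Y) = V*(-15 - 5*V) (B(V, Y) = (5*(-3 - V))*V = (-15 - 5*V)*V = V*(-15 - 5*V))
-8*1 + B(I, 2) = -8*1 - 5*5*(3 + 5) = -8 - 5*5*8 = -8 - 200 = -208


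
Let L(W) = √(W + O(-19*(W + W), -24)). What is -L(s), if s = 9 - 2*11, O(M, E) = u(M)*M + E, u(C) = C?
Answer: -3*√27111 ≈ -493.96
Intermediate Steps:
O(M, E) = E + M² (O(M, E) = M*M + E = M² + E = E + M²)
s = -13 (s = 9 - 22 = -13)
L(W) = √(-24 + W + 1444*W²) (L(W) = √(W + (-24 + (-19*(W + W))²)) = √(W + (-24 + (-38*W)²)) = √(W + (-24 + 1444*W²)) = √(-24 + W + 1444*W²))
-L(s) = -√(-24 - 13 + 1444*(-13)²) = -√(-24 - 13 + 1444*169) = -√(-24 - 13 + 244036) = -√243999 = -3*√27111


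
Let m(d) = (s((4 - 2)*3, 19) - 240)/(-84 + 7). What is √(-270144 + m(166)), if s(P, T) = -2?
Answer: I*√13236902/7 ≈ 519.75*I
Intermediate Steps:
m(d) = 22/7 (m(d) = (-2 - 240)/(-84 + 7) = -242/(-77) = -242*(-1/77) = 22/7)
√(-270144 + m(166)) = √(-270144 + 22/7) = √(-1890986/7) = I*√13236902/7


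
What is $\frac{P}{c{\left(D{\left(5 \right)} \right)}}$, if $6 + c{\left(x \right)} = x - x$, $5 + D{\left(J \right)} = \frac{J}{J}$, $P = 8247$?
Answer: $- \frac{2749}{2} \approx -1374.5$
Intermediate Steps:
$D{\left(J \right)} = -4$ ($D{\left(J \right)} = -5 + \frac{J}{J} = -5 + 1 = -4$)
$c{\left(x \right)} = -6$ ($c{\left(x \right)} = -6 + \left(x - x\right) = -6 + 0 = -6$)
$\frac{P}{c{\left(D{\left(5 \right)} \right)}} = \frac{8247}{-6} = 8247 \left(- \frac{1}{6}\right) = - \frac{2749}{2}$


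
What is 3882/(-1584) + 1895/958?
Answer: -59773/126456 ≈ -0.47268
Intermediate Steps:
3882/(-1584) + 1895/958 = 3882*(-1/1584) + 1895*(1/958) = -647/264 + 1895/958 = -59773/126456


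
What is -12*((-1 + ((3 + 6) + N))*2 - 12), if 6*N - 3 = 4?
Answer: -76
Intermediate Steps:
N = 7/6 (N = ½ + (⅙)*4 = ½ + ⅔ = 7/6 ≈ 1.1667)
-12*((-1 + ((3 + 6) + N))*2 - 12) = -12*((-1 + ((3 + 6) + 7/6))*2 - 12) = -12*((-1 + (9 + 7/6))*2 - 12) = -12*((-1 + 61/6)*2 - 12) = -12*((55/6)*2 - 12) = -12*(55/3 - 12) = -12*19/3 = -76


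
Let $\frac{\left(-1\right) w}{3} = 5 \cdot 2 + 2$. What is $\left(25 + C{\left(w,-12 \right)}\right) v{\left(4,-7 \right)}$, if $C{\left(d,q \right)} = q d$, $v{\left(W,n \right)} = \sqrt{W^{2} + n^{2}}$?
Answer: $457 \sqrt{65} \approx 3684.5$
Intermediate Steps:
$w = -36$ ($w = - 3 \left(5 \cdot 2 + 2\right) = - 3 \left(10 + 2\right) = \left(-3\right) 12 = -36$)
$C{\left(d,q \right)} = d q$
$\left(25 + C{\left(w,-12 \right)}\right) v{\left(4,-7 \right)} = \left(25 - -432\right) \sqrt{4^{2} + \left(-7\right)^{2}} = \left(25 + 432\right) \sqrt{16 + 49} = 457 \sqrt{65}$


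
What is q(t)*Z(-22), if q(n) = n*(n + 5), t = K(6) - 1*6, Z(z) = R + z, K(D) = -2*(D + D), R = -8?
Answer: -22500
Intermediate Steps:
K(D) = -4*D
Z(z) = -8 + z
t = -30 (t = -4*6 - 1*6 = -24 - 6 = -30)
q(n) = n*(5 + n)
q(t)*Z(-22) = (-30*(5 - 30))*(-8 - 22) = -30*(-25)*(-30) = 750*(-30) = -22500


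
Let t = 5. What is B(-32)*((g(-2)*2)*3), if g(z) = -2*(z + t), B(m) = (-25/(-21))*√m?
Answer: -1200*I*√2/7 ≈ -242.44*I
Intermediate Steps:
B(m) = 25*√m/21 (B(m) = (-25*(-1/21))*√m = 25*√m/21)
g(z) = -10 - 2*z (g(z) = -2*(z + 5) = -2*(5 + z) = -10 - 2*z)
B(-32)*((g(-2)*2)*3) = (25*√(-32)/21)*(((-10 - 2*(-2))*2)*3) = (25*(4*I*√2)/21)*(((-10 + 4)*2)*3) = (100*I*√2/21)*(-6*2*3) = (100*I*√2/21)*(-12*3) = (100*I*√2/21)*(-36) = -1200*I*√2/7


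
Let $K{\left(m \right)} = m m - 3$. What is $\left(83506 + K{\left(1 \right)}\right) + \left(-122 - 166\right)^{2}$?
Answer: $166448$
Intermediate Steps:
$K{\left(m \right)} = -3 + m^{2}$ ($K{\left(m \right)} = m^{2} - 3 = -3 + m^{2}$)
$\left(83506 + K{\left(1 \right)}\right) + \left(-122 - 166\right)^{2} = \left(83506 - \left(3 - 1^{2}\right)\right) + \left(-122 - 166\right)^{2} = \left(83506 + \left(-3 + 1\right)\right) + \left(-288\right)^{2} = \left(83506 - 2\right) + 82944 = 83504 + 82944 = 166448$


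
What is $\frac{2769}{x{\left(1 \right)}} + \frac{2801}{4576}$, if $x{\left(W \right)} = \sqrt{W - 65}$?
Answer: $\frac{2801}{4576} - \frac{2769 i}{8} \approx 0.61211 - 346.13 i$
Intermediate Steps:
$x{\left(W \right)} = \sqrt{-65 + W}$
$\frac{2769}{x{\left(1 \right)}} + \frac{2801}{4576} = \frac{2769}{\sqrt{-65 + 1}} + \frac{2801}{4576} = \frac{2769}{\sqrt{-64}} + 2801 \cdot \frac{1}{4576} = \frac{2769}{8 i} + \frac{2801}{4576} = 2769 \left(- \frac{i}{8}\right) + \frac{2801}{4576} = - \frac{2769 i}{8} + \frac{2801}{4576} = \frac{2801}{4576} - \frac{2769 i}{8}$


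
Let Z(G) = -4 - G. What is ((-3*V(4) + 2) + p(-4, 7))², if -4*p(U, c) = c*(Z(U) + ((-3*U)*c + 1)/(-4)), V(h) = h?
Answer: 189225/256 ≈ 739.16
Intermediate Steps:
p(U, c) = -c*(-17/4 - U + 3*U*c/4)/4 (p(U, c) = -c*((-4 - U) + ((-3*U)*c + 1)/(-4))/4 = -c*((-4 - U) + (-3*U*c + 1)*(-¼))/4 = -c*((-4 - U) + (1 - 3*U*c)*(-¼))/4 = -c*((-4 - U) + (-¼ + 3*U*c/4))/4 = -c*(-17/4 - U + 3*U*c/4)/4)
((-3*V(4) + 2) + p(-4, 7))² = ((-3*4 + 2) + (1/16)*7*(17 + 4*(-4) - 3*(-4)*7))² = ((-12 + 2) + (1/16)*7*(17 - 16 + 84))² = (-10 + (1/16)*7*85)² = (-10 + 595/16)² = (435/16)² = 189225/256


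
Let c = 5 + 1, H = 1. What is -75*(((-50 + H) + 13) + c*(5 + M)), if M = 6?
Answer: -2250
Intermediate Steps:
c = 6
-75*(((-50 + H) + 13) + c*(5 + M)) = -75*(((-50 + 1) + 13) + 6*(5 + 6)) = -75*((-49 + 13) + 6*11) = -75*(-36 + 66) = -75*30 = -2250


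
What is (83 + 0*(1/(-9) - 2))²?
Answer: 6889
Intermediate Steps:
(83 + 0*(1/(-9) - 2))² = (83 + 0*(-⅑ - 2))² = (83 + 0*(-19/9))² = (83 + 0)² = 83² = 6889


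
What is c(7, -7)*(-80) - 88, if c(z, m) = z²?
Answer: -4008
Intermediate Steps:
c(7, -7)*(-80) - 88 = 7²*(-80) - 88 = 49*(-80) - 88 = -3920 - 88 = -4008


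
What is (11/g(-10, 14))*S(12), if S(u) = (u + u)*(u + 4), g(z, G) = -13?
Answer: -4224/13 ≈ -324.92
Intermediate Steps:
S(u) = 2*u*(4 + u) (S(u) = (2*u)*(4 + u) = 2*u*(4 + u))
(11/g(-10, 14))*S(12) = (11/(-13))*(2*12*(4 + 12)) = (11*(-1/13))*(2*12*16) = -11/13*384 = -4224/13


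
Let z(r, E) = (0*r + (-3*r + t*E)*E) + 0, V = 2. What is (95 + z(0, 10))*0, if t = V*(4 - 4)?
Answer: 0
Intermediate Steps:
t = 0 (t = 2*(4 - 4) = 2*0 = 0)
z(r, E) = -3*E*r (z(r, E) = (0*r + (-3*r + 0*E)*E) + 0 = (0 + (-3*r + 0)*E) + 0 = (0 + (-3*r)*E) + 0 = (0 - 3*E*r) + 0 = -3*E*r + 0 = -3*E*r)
(95 + z(0, 10))*0 = (95 - 3*10*0)*0 = (95 + 0)*0 = 95*0 = 0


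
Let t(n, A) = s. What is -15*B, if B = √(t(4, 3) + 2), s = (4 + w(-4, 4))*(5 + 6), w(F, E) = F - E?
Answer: -15*I*√42 ≈ -97.211*I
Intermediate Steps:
s = -44 (s = (4 + (-4 - 1*4))*(5 + 6) = (4 + (-4 - 4))*11 = (4 - 8)*11 = -4*11 = -44)
t(n, A) = -44
B = I*√42 (B = √(-44 + 2) = √(-42) = I*√42 ≈ 6.4807*I)
-15*B = -15*I*√42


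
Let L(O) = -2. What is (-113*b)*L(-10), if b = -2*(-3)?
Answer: 1356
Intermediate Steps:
b = 6
(-113*b)*L(-10) = -113*6*(-2) = -678*(-2) = 1356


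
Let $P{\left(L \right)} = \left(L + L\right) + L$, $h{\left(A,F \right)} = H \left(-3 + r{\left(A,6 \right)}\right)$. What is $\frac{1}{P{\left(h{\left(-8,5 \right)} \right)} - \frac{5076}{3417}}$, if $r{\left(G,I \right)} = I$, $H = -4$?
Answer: $- \frac{1139}{42696} \approx -0.026677$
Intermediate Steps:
$h{\left(A,F \right)} = -12$ ($h{\left(A,F \right)} = - 4 \left(-3 + 6\right) = \left(-4\right) 3 = -12$)
$P{\left(L \right)} = 3 L$ ($P{\left(L \right)} = 2 L + L = 3 L$)
$\frac{1}{P{\left(h{\left(-8,5 \right)} \right)} - \frac{5076}{3417}} = \frac{1}{3 \left(-12\right) - \frac{5076}{3417}} = \frac{1}{-36 - \frac{1692}{1139}} = \frac{1}{- \frac{42696}{1139}} = - \frac{1139}{42696}$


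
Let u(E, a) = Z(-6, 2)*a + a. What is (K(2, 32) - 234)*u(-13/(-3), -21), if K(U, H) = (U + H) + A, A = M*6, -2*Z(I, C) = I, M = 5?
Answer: 14280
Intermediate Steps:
Z(I, C) = -I/2
A = 30 (A = 5*6 = 30)
u(E, a) = 4*a (u(E, a) = (-½*(-6))*a + a = 3*a + a = 4*a)
K(U, H) = 30 + H + U (K(U, H) = (U + H) + 30 = (H + U) + 30 = 30 + H + U)
(K(2, 32) - 234)*u(-13/(-3), -21) = ((30 + 32 + 2) - 234)*(4*(-21)) = (64 - 234)*(-84) = -170*(-84) = 14280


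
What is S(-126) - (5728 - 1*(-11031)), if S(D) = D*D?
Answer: -883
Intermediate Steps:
S(D) = D²
S(-126) - (5728 - 1*(-11031)) = (-126)² - (5728 - 1*(-11031)) = 15876 - (5728 + 11031) = 15876 - 1*16759 = 15876 - 16759 = -883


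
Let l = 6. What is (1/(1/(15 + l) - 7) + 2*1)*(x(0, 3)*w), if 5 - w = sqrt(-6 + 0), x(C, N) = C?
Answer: 0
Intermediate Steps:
w = 5 - I*sqrt(6) (w = 5 - sqrt(-6 + 0) = 5 - sqrt(-6) = 5 - I*sqrt(6) ≈ 5.0 - 2.4495*I)
(1/(1/(15 + l) - 7) + 2*1)*(x(0, 3)*w) = (1/(1/(15 + 6) - 7) + 2*1)*(0*(5 - I*sqrt(6))) = (1/(1/21 - 7) + 2)*0 = (1/(-146/21) + 2)*0 = (-21/146 + 2)*0 = (271/146)*0 = 0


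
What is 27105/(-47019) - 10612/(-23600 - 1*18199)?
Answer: -211332089/655115727 ≈ -0.32259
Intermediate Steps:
27105/(-47019) - 10612/(-23600 - 1*18199) = 27105*(-1/47019) - 10612/(-23600 - 18199) = -9035/15673 - 10612/(-41799) = -9035/15673 - 10612*(-1/41799) = -9035/15673 + 10612/41799 = -211332089/655115727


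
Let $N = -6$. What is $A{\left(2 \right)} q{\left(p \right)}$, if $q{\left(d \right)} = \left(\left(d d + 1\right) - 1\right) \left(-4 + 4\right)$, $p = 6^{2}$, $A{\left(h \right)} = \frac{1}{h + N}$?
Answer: $0$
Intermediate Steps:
$A{\left(h \right)} = \frac{1}{-6 + h}$ ($A{\left(h \right)} = \frac{1}{h - 6} = \frac{1}{-6 + h}$)
$p = 36$
$q{\left(d \right)} = 0$ ($q{\left(d \right)} = \left(\left(d^{2} + 1\right) - 1\right) 0 = \left(\left(1 + d^{2}\right) - 1\right) 0 = d^{2} \cdot 0 = 0$)
$A{\left(2 \right)} q{\left(p \right)} = \frac{1}{-6 + 2} \cdot 0 = \frac{1}{-4} \cdot 0 = \left(- \frac{1}{4}\right) 0 = 0$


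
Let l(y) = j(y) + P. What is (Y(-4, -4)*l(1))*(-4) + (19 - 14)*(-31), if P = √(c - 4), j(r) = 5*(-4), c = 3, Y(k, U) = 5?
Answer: 245 - 20*I ≈ 245.0 - 20.0*I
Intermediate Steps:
j(r) = -20
P = I (P = √(3 - 4) = √(-1) = I ≈ 1.0*I)
l(y) = -20 + I
(Y(-4, -4)*l(1))*(-4) + (19 - 14)*(-31) = (5*(-20 + I))*(-4) + (19 - 14)*(-31) = (-100 + 5*I)*(-4) + 5*(-31) = (400 - 20*I) - 155 = 245 - 20*I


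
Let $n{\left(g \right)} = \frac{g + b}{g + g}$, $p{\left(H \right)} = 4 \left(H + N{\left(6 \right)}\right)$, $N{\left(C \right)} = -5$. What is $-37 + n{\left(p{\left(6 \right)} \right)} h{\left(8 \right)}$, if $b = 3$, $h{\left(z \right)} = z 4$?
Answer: $-9$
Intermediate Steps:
$h{\left(z \right)} = 4 z$
$p{\left(H \right)} = -20 + 4 H$ ($p{\left(H \right)} = 4 \left(H - 5\right) = 4 \left(-5 + H\right) = -20 + 4 H$)
$n{\left(g \right)} = \frac{3 + g}{2 g}$ ($n{\left(g \right)} = \frac{g + 3}{g + g} = \frac{3 + g}{2 g}$)
$-37 + n{\left(p{\left(6 \right)} \right)} h{\left(8 \right)} = -37 + \frac{3 + \left(-20 + 4 \cdot 6\right)}{2 \left(-20 + 4 \cdot 6\right)} 4 \cdot 8 = -37 + \frac{3 + \left(-20 + 24\right)}{2 \left(-20 + 24\right)} 32 = -37 + \frac{3 + 4}{2 \cdot 4} \cdot 32 = -37 + \frac{1}{2} \cdot \frac{1}{4} \cdot 7 \cdot 32 = -37 + \frac{7}{8} \cdot 32 = -37 + 28 = -9$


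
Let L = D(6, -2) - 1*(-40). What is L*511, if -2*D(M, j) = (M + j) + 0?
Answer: 19418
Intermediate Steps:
D(M, j) = -M/2 - j/2 (D(M, j) = -((M + j) + 0)/2 = -(M + j)/2 = -M/2 - j/2)
L = 38 (L = (-½*6 - ½*(-2)) - 1*(-40) = (-3 + 1) + 40 = -2 + 40 = 38)
L*511 = 38*511 = 19418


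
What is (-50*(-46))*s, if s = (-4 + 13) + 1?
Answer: 23000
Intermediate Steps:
s = 10 (s = 9 + 1 = 10)
(-50*(-46))*s = -50*(-46)*10 = 2300*10 = 23000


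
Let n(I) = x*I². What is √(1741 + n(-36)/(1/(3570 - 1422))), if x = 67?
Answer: √186516877 ≈ 13657.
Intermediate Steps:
n(I) = 67*I²
√(1741 + n(-36)/(1/(3570 - 1422))) = √(1741 + (67*(-36)²)/(1/(3570 - 1422))) = √(1741 + (67*1296)/(1/2148)) = √(1741 + 86832/(1/2148)) = √(1741 + 86832*2148) = √(1741 + 186515136) = √186516877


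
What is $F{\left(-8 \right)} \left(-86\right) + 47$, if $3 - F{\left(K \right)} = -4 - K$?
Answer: $133$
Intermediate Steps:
$F{\left(K \right)} = 7 + K$ ($F{\left(K \right)} = 3 - \left(-4 - K\right) = 3 + \left(4 + K\right) = 7 + K$)
$F{\left(-8 \right)} \left(-86\right) + 47 = \left(7 - 8\right) \left(-86\right) + 47 = \left(-1\right) \left(-86\right) + 47 = 86 + 47 = 133$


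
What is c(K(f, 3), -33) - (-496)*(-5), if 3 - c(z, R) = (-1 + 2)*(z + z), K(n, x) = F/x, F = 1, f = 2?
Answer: -7433/3 ≈ -2477.7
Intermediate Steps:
K(n, x) = 1/x
c(z, R) = 3 - 2*z (c(z, R) = 3 - (-1 + 2)*(z + z) = 3 - 2*z)
c(K(f, 3), -33) - (-496)*(-5) = (3 - 2/3) - (-496)*(-5) = (3 - 2*⅓) - 1*2480 = (3 - ⅔) - 2480 = 7/3 - 2480 = -7433/3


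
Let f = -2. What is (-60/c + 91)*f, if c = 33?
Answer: -1962/11 ≈ -178.36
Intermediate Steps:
(-60/c + 91)*f = (-60/33 + 91)*(-2) = (-60*1/33 + 91)*(-2) = (-20/11 + 91)*(-2) = (981/11)*(-2) = -1962/11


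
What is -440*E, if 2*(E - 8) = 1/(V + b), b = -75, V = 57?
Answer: -31570/9 ≈ -3507.8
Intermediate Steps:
E = 287/36 (E = 8 + 1/(2*(57 - 75)) = 8 + (1/2)/(-18) = 8 + (1/2)*(-1/18) = 8 - 1/36 = 287/36 ≈ 7.9722)
-440*E = -440*287/36 = -31570/9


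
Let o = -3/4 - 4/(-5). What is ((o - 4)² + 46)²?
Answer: 607178881/160000 ≈ 3794.9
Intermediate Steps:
o = 1/20 (o = -3*¼ - 4*(-⅕) = -¾ + ⅘ = 1/20 ≈ 0.050000)
((o - 4)² + 46)² = ((1/20 - 4)² + 46)² = ((-79/20)² + 46)² = (6241/400 + 46)² = (24641/400)² = 607178881/160000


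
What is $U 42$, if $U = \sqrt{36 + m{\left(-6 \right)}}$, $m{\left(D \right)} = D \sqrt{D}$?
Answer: $42 \sqrt{36 - 6 i \sqrt{6}} \approx 257.0 - 50.439 i$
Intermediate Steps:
$m{\left(D \right)} = D^{\frac{3}{2}}$
$U = \sqrt{36 - 6 i \sqrt{6}}$ ($U = \sqrt{36 + \left(-6\right)^{\frac{3}{2}}} = \sqrt{36 - 6 i \sqrt{6}} \approx 6.119 - 1.2009 i$)
$U 42 = \sqrt{36 - 6 i \sqrt{6}} \cdot 42 = 42 \sqrt{36 - 6 i \sqrt{6}}$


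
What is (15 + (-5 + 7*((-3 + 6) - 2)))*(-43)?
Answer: -731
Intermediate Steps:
(15 + (-5 + 7*((-3 + 6) - 2)))*(-43) = (15 + (-5 + 7*(3 - 2)))*(-43) = (15 + (-5 + 7*1))*(-43) = (15 + (-5 + 7))*(-43) = (15 + 2)*(-43) = 17*(-43) = -731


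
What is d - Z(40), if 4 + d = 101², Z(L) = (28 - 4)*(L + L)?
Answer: 8277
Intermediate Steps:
Z(L) = 48*L (Z(L) = 24*(2*L) = 48*L)
d = 10197 (d = -4 + 101² = -4 + 10201 = 10197)
d - Z(40) = 10197 - 48*40 = 10197 - 1*1920 = 10197 - 1920 = 8277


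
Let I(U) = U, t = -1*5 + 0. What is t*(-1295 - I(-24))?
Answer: 6355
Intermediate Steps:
t = -5 (t = -5 + 0 = -5)
t*(-1295 - I(-24)) = -5*(-1295 - 1*(-24)) = -5*(-1295 + 24) = -5*(-1271) = 6355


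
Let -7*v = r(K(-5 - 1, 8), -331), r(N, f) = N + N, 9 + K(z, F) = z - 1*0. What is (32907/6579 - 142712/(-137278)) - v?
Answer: 1849934483/1053677289 ≈ 1.7557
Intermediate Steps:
K(z, F) = -9 + z (K(z, F) = -9 + (z - 1*0) = -9 + (z + 0) = -9 + z)
r(N, f) = 2*N
v = 30/7 (v = -2*(-9 + (-5 - 1))/7 = -2*(-9 - 6)/7 = -2*(-15)/7 = -⅐*(-30) = 30/7 ≈ 4.2857)
(32907/6579 - 142712/(-137278)) - v = (32907/6579 - 142712/(-137278)) - 1*30/7 = (32907*(1/6579) - 142712*(-1/137278)) - 30/7 = (10969/2193 + 71356/68639) - 30/7 = 909384899/150525327 - 30/7 = 1849934483/1053677289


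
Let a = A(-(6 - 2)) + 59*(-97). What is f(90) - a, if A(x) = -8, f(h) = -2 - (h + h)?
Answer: 5549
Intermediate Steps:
f(h) = -2 - 2*h
a = -5731 (a = -8 + 59*(-97) = -8 - 5723 = -5731)
f(90) - a = (-2 - 2*90) - 1*(-5731) = (-2 - 180) + 5731 = -182 + 5731 = 5549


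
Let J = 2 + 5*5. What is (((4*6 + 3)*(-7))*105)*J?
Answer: -535815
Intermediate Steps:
J = 27 (J = 2 + 25 = 27)
(((4*6 + 3)*(-7))*105)*J = (((4*6 + 3)*(-7))*105)*27 = (((24 + 3)*(-7))*105)*27 = ((27*(-7))*105)*27 = -189*105*27 = -19845*27 = -535815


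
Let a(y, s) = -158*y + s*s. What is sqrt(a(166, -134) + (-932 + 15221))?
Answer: sqrt(6017) ≈ 77.569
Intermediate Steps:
a(y, s) = s**2 - 158*y (a(y, s) = -158*y + s**2 = s**2 - 158*y)
sqrt(a(166, -134) + (-932 + 15221)) = sqrt(((-134)**2 - 158*166) + (-932 + 15221)) = sqrt((17956 - 26228) + 14289) = sqrt(-8272 + 14289) = sqrt(6017)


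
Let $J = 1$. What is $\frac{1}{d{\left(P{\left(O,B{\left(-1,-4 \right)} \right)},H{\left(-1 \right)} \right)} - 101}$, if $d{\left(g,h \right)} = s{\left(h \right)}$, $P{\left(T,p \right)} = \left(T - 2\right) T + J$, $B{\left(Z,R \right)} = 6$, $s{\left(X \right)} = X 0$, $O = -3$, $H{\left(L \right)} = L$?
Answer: $- \frac{1}{101} \approx -0.009901$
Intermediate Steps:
$s{\left(X \right)} = 0$
$P{\left(T,p \right)} = 1 + T \left(-2 + T\right)$ ($P{\left(T,p \right)} = \left(T - 2\right) T + 1 = \left(-2 + T\right) T + 1 = T \left(-2 + T\right) + 1 = 1 + T \left(-2 + T\right)$)
$d{\left(g,h \right)} = 0$
$\frac{1}{d{\left(P{\left(O,B{\left(-1,-4 \right)} \right)},H{\left(-1 \right)} \right)} - 101} = \frac{1}{0 - 101} = \frac{1}{-101} = - \frac{1}{101}$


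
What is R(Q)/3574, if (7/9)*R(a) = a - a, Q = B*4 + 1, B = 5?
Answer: 0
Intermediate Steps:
Q = 21 (Q = 5*4 + 1 = 20 + 1 = 21)
R(a) = 0 (R(a) = 9*(a - a)/7 = (9/7)*0 = 0)
R(Q)/3574 = 0/3574 = 0*(1/3574) = 0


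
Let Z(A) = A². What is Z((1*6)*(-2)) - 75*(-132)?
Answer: 10044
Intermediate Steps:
Z((1*6)*(-2)) - 75*(-132) = ((1*6)*(-2))² - 75*(-132) = (6*(-2))² + 9900 = (-12)² + 9900 = 144 + 9900 = 10044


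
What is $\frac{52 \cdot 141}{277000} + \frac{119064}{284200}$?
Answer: $\frac{43830603}{98404250} \approx 0.44541$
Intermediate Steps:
$\frac{52 \cdot 141}{277000} + \frac{119064}{284200} = 7332 \cdot \frac{1}{277000} + 119064 \cdot \frac{1}{284200} = \frac{1833}{69250} + \frac{14883}{35525} = \frac{43830603}{98404250}$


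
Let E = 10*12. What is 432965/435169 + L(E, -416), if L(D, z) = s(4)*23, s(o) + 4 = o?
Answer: 432965/435169 ≈ 0.99494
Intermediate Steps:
E = 120
s(o) = -4 + o
L(D, z) = 0 (L(D, z) = (-4 + 4)*23 = 0*23 = 0)
432965/435169 + L(E, -416) = 432965/435169 + 0 = 432965/435169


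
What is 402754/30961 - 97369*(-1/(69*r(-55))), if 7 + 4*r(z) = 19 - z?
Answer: 13920498178/143132703 ≈ 97.256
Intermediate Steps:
r(z) = 3 - z/4 (r(z) = -7/4 + (19 - z)/4 = -7/4 + (19/4 - z/4) = 3 - z/4)
402754/30961 - 97369*(-1/(69*r(-55))) = 402754/30961 - 97369*(-1/(69*(3 - ¼*(-55)))) = 402754*(1/30961) - 97369*(-1/(69*(3 + 55/4))) = 402754/30961 - 97369/((-69*67/4)) = 402754/30961 - 97369/(-4623/4) = 402754/30961 - 97369*(-4/4623) = 402754/30961 + 389476/4623 = 13920498178/143132703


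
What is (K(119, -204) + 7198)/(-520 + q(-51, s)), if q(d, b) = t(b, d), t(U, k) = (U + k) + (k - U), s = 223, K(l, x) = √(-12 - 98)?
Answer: -3599/311 - I*√110/622 ≈ -11.572 - 0.016862*I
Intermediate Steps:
K(l, x) = I*√110 (K(l, x) = √(-110) = I*√110)
t(U, k) = 2*k
q(d, b) = 2*d
(K(119, -204) + 7198)/(-520 + q(-51, s)) = (I*√110 + 7198)/(-520 + 2*(-51)) = (7198 + I*√110)/(-520 - 102) = (7198 + I*√110)/(-622) = (7198 + I*√110)*(-1/622) = -3599/311 - I*√110/622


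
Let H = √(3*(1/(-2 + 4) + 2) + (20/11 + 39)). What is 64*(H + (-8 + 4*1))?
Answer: -256 + 32*√23386/11 ≈ 188.87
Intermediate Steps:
H = √23386/22 (H = √(3*(1/2 + 2) + (20*(1/11) + 39)) = √(3*(½ + 2) + (20/11 + 39)) = √(3*(5/2) + 449/11) = √(15/2 + 449/11) = √(1063/22) = √23386/22 ≈ 6.9511)
64*(H + (-8 + 4*1)) = 64*(√23386/22 + (-8 + 4*1)) = 64*(√23386/22 + (-8 + 4)) = 64*(√23386/22 - 4) = 64*(-4 + √23386/22) = -256 + 32*√23386/11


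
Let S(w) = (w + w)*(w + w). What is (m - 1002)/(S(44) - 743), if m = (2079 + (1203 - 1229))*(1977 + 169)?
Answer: 4404736/7001 ≈ 629.16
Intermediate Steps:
S(w) = 4*w² (S(w) = (2*w)*(2*w) = 4*w²)
m = 4405738 (m = (2079 - 26)*2146 = 2053*2146 = 4405738)
(m - 1002)/(S(44) - 743) = (4405738 - 1002)/(4*44² - 743) = 4404736/(4*1936 - 743) = 4404736/(7744 - 743) = 4404736/7001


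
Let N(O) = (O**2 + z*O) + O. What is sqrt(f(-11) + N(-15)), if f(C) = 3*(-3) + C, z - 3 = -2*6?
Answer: 5*sqrt(13) ≈ 18.028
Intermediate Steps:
z = -9 (z = 3 - 2*6 = 3 - 12 = -9)
f(C) = -9 + C
N(O) = O**2 - 8*O (N(O) = (O**2 - 9*O) + O = O**2 - 8*O)
sqrt(f(-11) + N(-15)) = sqrt((-9 - 11) - 15*(-8 - 15)) = sqrt(-20 - 15*(-23)) = sqrt(-20 + 345) = sqrt(325) = 5*sqrt(13)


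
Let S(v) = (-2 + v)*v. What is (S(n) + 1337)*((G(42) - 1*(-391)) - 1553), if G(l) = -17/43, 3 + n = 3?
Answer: -66827271/43 ≈ -1.5541e+6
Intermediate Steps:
n = 0 (n = -3 + 3 = 0)
S(v) = v*(-2 + v)
G(l) = -17/43 (G(l) = -17*1/43 = -17/43)
(S(n) + 1337)*((G(42) - 1*(-391)) - 1553) = (0*(-2 + 0) + 1337)*((-17/43 - 1*(-391)) - 1553) = (0*(-2) + 1337)*((-17/43 + 391) - 1553) = (0 + 1337)*(16796/43 - 1553) = 1337*(-49983/43) = -66827271/43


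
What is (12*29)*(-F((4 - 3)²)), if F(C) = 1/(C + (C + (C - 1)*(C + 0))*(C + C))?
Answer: -116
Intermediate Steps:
F(C) = 1/(C + 2*C*(C + C*(-1 + C))) (F(C) = 1/(C + (C + (-1 + C)*C)*(2*C)) = 1/(C + (C + C*(-1 + C))*(2*C)) = 1/(C + 2*C*(C + C*(-1 + C))))
(12*29)*(-F((4 - 3)²)) = (12*29)*(-1/((4 - 3)² + 2*((4 - 3)²)³)) = 348*(-1/(1² + 2*(1²)³)) = 348*(-1/(1 + 2*1³)) = 348*(-1/(1 + 2*1)) = 348*(-1/(1 + 2)) = 348*(-1/3) = 348*(-1*⅓) = 348*(-⅓) = -116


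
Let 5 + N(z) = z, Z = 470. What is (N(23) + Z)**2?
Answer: 238144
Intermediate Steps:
N(z) = -5 + z
(N(23) + Z)**2 = ((-5 + 23) + 470)**2 = (18 + 470)**2 = 488**2 = 238144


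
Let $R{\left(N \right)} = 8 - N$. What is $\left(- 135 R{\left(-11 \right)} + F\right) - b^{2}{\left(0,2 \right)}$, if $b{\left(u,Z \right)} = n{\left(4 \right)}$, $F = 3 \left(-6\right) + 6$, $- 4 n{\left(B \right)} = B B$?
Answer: $-2593$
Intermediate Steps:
$n{\left(B \right)} = - \frac{B^{2}}{4}$ ($n{\left(B \right)} = - \frac{B B}{4} = - \frac{B^{2}}{4}$)
$F = -12$ ($F = -18 + 6 = -12$)
$b{\left(u,Z \right)} = -4$ ($b{\left(u,Z \right)} = - \frac{4^{2}}{4} = \left(- \frac{1}{4}\right) 16 = -4$)
$\left(- 135 R{\left(-11 \right)} + F\right) - b^{2}{\left(0,2 \right)} = \left(- 135 \left(8 - -11\right) - 12\right) - \left(-4\right)^{2} = \left(- 135 \left(8 + 11\right) - 12\right) - 16 = \left(\left(-135\right) 19 - 12\right) - 16 = \left(-2565 - 12\right) - 16 = -2577 - 16 = -2593$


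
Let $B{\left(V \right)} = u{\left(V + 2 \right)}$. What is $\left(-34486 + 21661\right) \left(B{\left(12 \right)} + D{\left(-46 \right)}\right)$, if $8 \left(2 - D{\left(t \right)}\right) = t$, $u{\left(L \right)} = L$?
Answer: $- \frac{1115775}{4} \approx -2.7894 \cdot 10^{5}$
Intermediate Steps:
$B{\left(V \right)} = 2 + V$ ($B{\left(V \right)} = V + 2 = 2 + V$)
$D{\left(t \right)} = 2 - \frac{t}{8}$
$\left(-34486 + 21661\right) \left(B{\left(12 \right)} + D{\left(-46 \right)}\right) = \left(-34486 + 21661\right) \left(\left(2 + 12\right) + \left(2 - - \frac{23}{4}\right)\right) = - 12825 \left(14 + \left(2 + \frac{23}{4}\right)\right) = - 12825 \left(14 + \frac{31}{4}\right) = \left(-12825\right) \frac{87}{4} = - \frac{1115775}{4}$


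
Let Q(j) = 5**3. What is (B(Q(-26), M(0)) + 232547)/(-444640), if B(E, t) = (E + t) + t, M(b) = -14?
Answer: -58161/111160 ≈ -0.52322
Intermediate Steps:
Q(j) = 125
B(E, t) = E + 2*t
(B(Q(-26), M(0)) + 232547)/(-444640) = ((125 + 2*(-14)) + 232547)/(-444640) = ((125 - 28) + 232547)*(-1/444640) = (97 + 232547)*(-1/444640) = 232644*(-1/444640) = -58161/111160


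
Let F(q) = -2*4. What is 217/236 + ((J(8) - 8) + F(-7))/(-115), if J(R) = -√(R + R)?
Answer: 5935/5428 ≈ 1.0934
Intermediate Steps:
F(q) = -8
J(R) = -√2*√R (J(R) = -√(2*R) = -√2*√R)
217/236 + ((J(8) - 8) + F(-7))/(-115) = 217/236 + ((-√2*√8 - 8) - 8)/(-115) = 217*(1/236) + ((-√2*2*√2 - 8) - 8)*(-1/115) = 217/236 + ((-4 - 8) - 8)*(-1/115) = 217/236 + (-12 - 8)*(-1/115) = 217/236 - 20*(-1/115) = 217/236 + 4/23 = 5935/5428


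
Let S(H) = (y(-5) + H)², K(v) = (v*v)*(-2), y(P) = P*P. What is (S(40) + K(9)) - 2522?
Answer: 1541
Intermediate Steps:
y(P) = P²
K(v) = -2*v² (K(v) = v²*(-2) = -2*v²)
S(H) = (25 + H)² (S(H) = ((-5)² + H)² = (25 + H)²)
(S(40) + K(9)) - 2522 = ((25 + 40)² - 2*9²) - 2522 = (65² - 2*81) - 2522 = (4225 - 162) - 2522 = 4063 - 2522 = 1541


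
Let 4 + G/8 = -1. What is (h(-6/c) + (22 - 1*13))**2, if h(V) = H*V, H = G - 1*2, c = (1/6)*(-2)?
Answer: 558009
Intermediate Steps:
G = -40 (G = -32 + 8*(-1) = -32 - 8 = -40)
c = -1/3 (c = (1*(1/6))*(-2) = (1/6)*(-2) = -1/3 ≈ -0.33333)
H = -42 (H = -40 - 1*2 = -40 - 2 = -42)
h(V) = -42*V
(h(-6/c) + (22 - 1*13))**2 = (-(-252)/(-1/3) + (22 - 1*13))**2 = (-(-252)*(-3) + (22 - 13))**2 = (-42*18 + 9)**2 = (-756 + 9)**2 = (-747)**2 = 558009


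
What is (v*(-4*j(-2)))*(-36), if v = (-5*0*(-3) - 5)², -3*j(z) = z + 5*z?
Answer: 14400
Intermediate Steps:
j(z) = -2*z (j(z) = -(z + 5*z)/3 = -2*z)
v = 25 (v = (0*(-3) - 5)² = (0 - 5)² = (-5)² = 25)
(v*(-4*j(-2)))*(-36) = (25*(-(-8)*(-2)))*(-36) = (25*(-4*4))*(-36) = (25*(-16))*(-36) = -400*(-36) = 14400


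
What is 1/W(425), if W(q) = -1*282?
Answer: -1/282 ≈ -0.0035461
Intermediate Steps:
W(q) = -282
1/W(425) = 1/(-282) = -1/282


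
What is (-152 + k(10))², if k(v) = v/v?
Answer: 22801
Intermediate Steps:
k(v) = 1
(-152 + k(10))² = (-152 + 1)² = (-151)² = 22801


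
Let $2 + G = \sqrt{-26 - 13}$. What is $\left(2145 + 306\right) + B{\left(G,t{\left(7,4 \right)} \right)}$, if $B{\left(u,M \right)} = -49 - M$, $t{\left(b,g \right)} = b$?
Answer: $2395$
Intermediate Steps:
$G = -2 + i \sqrt{39}$ ($G = -2 + \sqrt{-26 - 13} = -2 + \sqrt{-39} = -2 + i \sqrt{39} \approx -2.0 + 6.245 i$)
$\left(2145 + 306\right) + B{\left(G,t{\left(7,4 \right)} \right)} = \left(2145 + 306\right) - 56 = 2451 - 56 = 2395$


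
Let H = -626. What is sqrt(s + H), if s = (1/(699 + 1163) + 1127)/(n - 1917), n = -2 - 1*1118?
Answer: I*sqrt(408775220905314)/807842 ≈ 25.027*I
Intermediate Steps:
n = -1120 (n = -2 - 1118 = -1120)
s = -2098475/5654894 (s = (1/(699 + 1163) + 1127)/(-1120 - 1917) = (1/1862 + 1127)/(-3037) = (1/1862 + 1127)*(-1/3037) = (2098475/1862)*(-1/3037) = -2098475/5654894 ≈ -0.37109)
sqrt(s + H) = sqrt(-2098475/5654894 - 626) = sqrt(-3542062119/5654894) = I*sqrt(408775220905314)/807842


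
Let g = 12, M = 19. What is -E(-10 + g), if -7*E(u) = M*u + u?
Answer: 40/7 ≈ 5.7143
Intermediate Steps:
E(u) = -20*u/7 (E(u) = -(19*u + u)/7 = -20*u/7)
-E(-10 + g) = -(-20)*(-10 + 12)/7 = -(-20)*2/7 = -1*(-40/7) = 40/7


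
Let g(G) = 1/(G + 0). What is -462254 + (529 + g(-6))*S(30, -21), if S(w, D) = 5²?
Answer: -2694199/6 ≈ -4.4903e+5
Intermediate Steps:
g(G) = 1/G
S(w, D) = 25
-462254 + (529 + g(-6))*S(30, -21) = -462254 + (529 + 1/(-6))*25 = -462254 + (529 - ⅙)*25 = -462254 + (3173/6)*25 = -462254 + 79325/6 = -2694199/6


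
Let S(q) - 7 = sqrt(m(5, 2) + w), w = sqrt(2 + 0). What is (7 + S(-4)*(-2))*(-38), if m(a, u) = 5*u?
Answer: 266 + 76*sqrt(10 + sqrt(2)) ≈ 522.77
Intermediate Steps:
w = sqrt(2) ≈ 1.4142
S(q) = 7 + sqrt(10 + sqrt(2)) (S(q) = 7 + sqrt(5*2 + sqrt(2)) = 7 + sqrt(10 + sqrt(2)))
(7 + S(-4)*(-2))*(-38) = (7 + (7 + sqrt(10 + sqrt(2)))*(-2))*(-38) = (7 + (-14 - 2*sqrt(10 + sqrt(2))))*(-38) = (-7 - 2*sqrt(10 + sqrt(2)))*(-38) = 266 + 76*sqrt(10 + sqrt(2))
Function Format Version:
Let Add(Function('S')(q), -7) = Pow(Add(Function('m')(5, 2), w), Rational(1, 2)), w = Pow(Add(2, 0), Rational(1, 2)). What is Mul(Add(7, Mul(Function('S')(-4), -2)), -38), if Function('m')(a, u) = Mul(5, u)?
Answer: Add(266, Mul(76, Pow(Add(10, Pow(2, Rational(1, 2))), Rational(1, 2)))) ≈ 522.77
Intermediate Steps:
w = Pow(2, Rational(1, 2)) ≈ 1.4142
Function('S')(q) = Add(7, Pow(Add(10, Pow(2, Rational(1, 2))), Rational(1, 2))) (Function('S')(q) = Add(7, Pow(Add(Mul(5, 2), Pow(2, Rational(1, 2))), Rational(1, 2))) = Add(7, Pow(Add(10, Pow(2, Rational(1, 2))), Rational(1, 2))))
Mul(Add(7, Mul(Function('S')(-4), -2)), -38) = Mul(Add(7, Mul(Add(7, Pow(Add(10, Pow(2, Rational(1, 2))), Rational(1, 2))), -2)), -38) = Mul(Add(7, Add(-14, Mul(-2, Pow(Add(10, Pow(2, Rational(1, 2))), Rational(1, 2))))), -38) = Mul(Add(-7, Mul(-2, Pow(Add(10, Pow(2, Rational(1, 2))), Rational(1, 2)))), -38) = Add(266, Mul(76, Pow(Add(10, Pow(2, Rational(1, 2))), Rational(1, 2))))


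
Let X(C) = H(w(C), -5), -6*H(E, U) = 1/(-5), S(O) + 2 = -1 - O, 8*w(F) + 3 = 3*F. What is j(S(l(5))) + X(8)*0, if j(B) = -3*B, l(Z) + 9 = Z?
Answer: -3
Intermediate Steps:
l(Z) = -9 + Z
w(F) = -3/8 + 3*F/8 (w(F) = -3/8 + (3*F)/8 = -3/8 + 3*F/8)
S(O) = -3 - O (S(O) = -2 + (-1 - O) = -3 - O)
H(E, U) = 1/30 (H(E, U) = -⅙/(-5) = -⅙*(-⅕) = 1/30)
X(C) = 1/30
j(S(l(5))) + X(8)*0 = -3*(-3 - (-9 + 5)) + (1/30)*0 = -3*(-3 - 1*(-4)) + 0 = -3*(-3 + 4) + 0 = -3*1 + 0 = -3 + 0 = -3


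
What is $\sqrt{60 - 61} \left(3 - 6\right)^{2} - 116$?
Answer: $-116 + 9 i \approx -116.0 + 9.0 i$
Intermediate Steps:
$\sqrt{60 - 61} \left(3 - 6\right)^{2} - 116 = \sqrt{-1} \left(-3\right)^{2} - 116 = i 9 - 116 = 9 i - 116 = -116 + 9 i$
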